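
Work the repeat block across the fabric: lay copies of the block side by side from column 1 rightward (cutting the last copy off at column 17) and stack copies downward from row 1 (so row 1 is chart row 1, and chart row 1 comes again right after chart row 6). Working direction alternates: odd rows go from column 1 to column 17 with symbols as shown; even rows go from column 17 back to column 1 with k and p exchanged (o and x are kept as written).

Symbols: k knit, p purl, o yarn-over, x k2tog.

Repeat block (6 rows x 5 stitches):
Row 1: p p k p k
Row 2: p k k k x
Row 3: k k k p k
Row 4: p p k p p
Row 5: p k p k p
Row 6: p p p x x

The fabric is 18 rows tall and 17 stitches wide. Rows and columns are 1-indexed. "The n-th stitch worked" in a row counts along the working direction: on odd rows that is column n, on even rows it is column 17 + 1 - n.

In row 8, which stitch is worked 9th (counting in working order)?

Row 8: (8-1) mod 6 = 1, so use chart row 2. Even row -> WS.
Chart row 2 tiled across columns 1-17: p k k k x p k k k x p k k k x p k
WS: work from column 17 back to column 1 (reverse the tiled row), swapping k<->p (o and x unchanged).
Row 8 as worked: p k x p p p k x p p p k x p p p k
Stitch 9 in working order -> p

Result:
p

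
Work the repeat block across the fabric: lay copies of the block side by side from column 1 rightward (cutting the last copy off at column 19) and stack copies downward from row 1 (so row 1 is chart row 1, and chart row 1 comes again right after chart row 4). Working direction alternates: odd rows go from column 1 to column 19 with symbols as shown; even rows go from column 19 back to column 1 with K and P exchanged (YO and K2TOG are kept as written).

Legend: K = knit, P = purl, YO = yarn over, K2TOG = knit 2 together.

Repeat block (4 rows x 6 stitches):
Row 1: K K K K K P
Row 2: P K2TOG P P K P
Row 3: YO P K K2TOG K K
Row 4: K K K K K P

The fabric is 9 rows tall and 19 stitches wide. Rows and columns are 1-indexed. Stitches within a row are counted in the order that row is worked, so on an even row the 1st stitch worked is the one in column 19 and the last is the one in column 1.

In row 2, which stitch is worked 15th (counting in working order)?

For row 2: chart row = ((2-1) mod 4) + 1 = 2; this is a WS (even) row.
Chart row 2 tiled across columns 1-19: P K2TOG P P K P P K2TOG P P K P P K2TOG P P K P P
Wrong side: read the tiled row from column 19 down to 1 and exchange K with P (leave YO, K2TOG).
Row 2 as worked: K K P K K K2TOG K K P K K K2TOG K K P K K K2TOG K
Counting 15 along the worked row gives P.

Result:
P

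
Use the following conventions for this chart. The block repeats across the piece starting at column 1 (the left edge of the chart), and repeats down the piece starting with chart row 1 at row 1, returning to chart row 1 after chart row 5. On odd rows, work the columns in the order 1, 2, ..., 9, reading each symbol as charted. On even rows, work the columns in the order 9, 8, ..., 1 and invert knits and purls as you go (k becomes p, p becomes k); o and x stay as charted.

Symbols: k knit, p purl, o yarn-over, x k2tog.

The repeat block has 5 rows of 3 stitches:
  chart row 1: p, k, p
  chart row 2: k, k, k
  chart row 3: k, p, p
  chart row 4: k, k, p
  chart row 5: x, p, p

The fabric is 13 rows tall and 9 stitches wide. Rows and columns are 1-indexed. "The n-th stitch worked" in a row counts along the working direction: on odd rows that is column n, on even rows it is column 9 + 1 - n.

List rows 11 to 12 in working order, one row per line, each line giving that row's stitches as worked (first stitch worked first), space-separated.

== ROWS AS WORKED ==
p k p p k p p k p
p p p p p p p p p

Derivation:
Row 11: chart row 1, RS - tile across columns 1-9 and work as-is.
Row 12: chart row 2, WS - tiled (columns 1-9): k k k k k k k k k; work from column 9 back to 1 with k<->p swapped.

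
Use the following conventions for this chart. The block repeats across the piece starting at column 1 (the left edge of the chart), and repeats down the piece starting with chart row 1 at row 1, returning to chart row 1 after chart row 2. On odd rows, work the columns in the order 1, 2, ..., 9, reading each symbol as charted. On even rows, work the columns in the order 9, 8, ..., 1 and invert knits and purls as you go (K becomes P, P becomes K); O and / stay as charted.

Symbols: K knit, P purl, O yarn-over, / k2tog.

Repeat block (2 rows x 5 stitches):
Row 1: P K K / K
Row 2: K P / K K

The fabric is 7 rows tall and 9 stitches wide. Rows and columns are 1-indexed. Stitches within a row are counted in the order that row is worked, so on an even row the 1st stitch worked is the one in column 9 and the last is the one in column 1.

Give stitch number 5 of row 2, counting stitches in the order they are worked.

For row 2: chart row = ((2-1) mod 2) + 1 = 2; this is a WS (even) row.
Chart row 2 tiled across columns 1-9: K P / K K K P / K
WS row: flip the tiled sequence (start at column 9) and apply K<->P; O and / stay.
Row 2 as worked: P / K P P P / K P
The 5th stitch worked is P.

Stitch:
P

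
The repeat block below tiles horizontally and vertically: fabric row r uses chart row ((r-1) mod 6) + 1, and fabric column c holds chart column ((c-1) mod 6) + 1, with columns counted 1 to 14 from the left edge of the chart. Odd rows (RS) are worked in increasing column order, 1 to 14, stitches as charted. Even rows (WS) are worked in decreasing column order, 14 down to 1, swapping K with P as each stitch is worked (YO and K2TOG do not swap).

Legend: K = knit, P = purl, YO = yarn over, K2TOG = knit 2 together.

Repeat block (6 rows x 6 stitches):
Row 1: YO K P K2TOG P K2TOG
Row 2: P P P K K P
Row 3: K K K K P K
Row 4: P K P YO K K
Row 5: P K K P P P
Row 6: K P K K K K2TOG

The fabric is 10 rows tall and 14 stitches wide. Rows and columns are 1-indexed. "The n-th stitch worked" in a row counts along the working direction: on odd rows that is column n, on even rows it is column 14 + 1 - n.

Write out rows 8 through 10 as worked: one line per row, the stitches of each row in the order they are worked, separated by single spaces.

Row 8: chart row 2, WS - tiled (columns 1-14): P P P K K P P P P K K P P P; work from column 14 back to 1 with K<->P swapped.
Row 9: chart row 3, RS - tile across columns 1-14 and work as-is.
Row 10: chart row 4, WS - tiled (columns 1-14): P K P YO K K P K P YO K K P K; work from column 14 back to 1 with K<->P swapped.

Result:
K K K P P K K K K P P K K K
K K K K P K K K K K P K K K
P K P P YO K P K P P YO K P K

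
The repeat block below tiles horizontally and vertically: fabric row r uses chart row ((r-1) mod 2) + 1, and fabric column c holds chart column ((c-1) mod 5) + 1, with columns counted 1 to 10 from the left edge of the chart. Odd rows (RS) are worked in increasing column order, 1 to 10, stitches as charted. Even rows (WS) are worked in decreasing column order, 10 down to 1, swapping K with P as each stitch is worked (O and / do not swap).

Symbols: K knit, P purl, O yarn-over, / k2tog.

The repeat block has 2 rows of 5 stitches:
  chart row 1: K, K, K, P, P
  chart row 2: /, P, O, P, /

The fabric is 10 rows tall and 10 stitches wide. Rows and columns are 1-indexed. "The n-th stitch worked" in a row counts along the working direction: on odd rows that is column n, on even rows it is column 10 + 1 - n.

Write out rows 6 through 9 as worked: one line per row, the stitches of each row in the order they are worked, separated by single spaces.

Rows as worked:
/ K O K / / K O K /
K K K P P K K K P P
/ K O K / / K O K /
K K K P P K K K P P

Derivation:
Row 6: chart row 2, WS - tiled (columns 1-10): / P O P / / P O P /; work from column 10 back to 1 with K<->P swapped.
Row 7: chart row 1, RS - tile across columns 1-10 and work as-is.
Row 8: chart row 2, WS - tiled (columns 1-10): / P O P / / P O P /; work from column 10 back to 1 with K<->P swapped.
Row 9: chart row 1, RS - tile across columns 1-10 and work as-is.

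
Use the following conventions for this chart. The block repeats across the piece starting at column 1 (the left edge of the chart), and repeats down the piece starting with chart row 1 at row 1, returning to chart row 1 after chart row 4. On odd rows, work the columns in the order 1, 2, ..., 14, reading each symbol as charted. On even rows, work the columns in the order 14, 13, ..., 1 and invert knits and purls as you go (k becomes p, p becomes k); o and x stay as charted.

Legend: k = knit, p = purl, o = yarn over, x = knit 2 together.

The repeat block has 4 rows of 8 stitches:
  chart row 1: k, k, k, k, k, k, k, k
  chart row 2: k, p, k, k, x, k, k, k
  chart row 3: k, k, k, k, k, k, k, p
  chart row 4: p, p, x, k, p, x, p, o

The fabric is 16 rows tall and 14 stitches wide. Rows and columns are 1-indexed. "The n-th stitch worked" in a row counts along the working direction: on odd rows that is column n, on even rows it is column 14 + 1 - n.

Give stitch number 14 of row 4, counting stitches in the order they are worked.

For row 4: chart row = ((4-1) mod 4) + 1 = 4; this is a WS (even) row.
Chart row 4 tiled across columns 1-14: p p x k p x p o p p x k p x
WS row: flip the tiled sequence (start at column 14) and apply k<->p; o and x stay.
Row 4 as worked: x k p x k k o k x k p x k k
Stitch 14 in working order -> k

== STITCH ==
k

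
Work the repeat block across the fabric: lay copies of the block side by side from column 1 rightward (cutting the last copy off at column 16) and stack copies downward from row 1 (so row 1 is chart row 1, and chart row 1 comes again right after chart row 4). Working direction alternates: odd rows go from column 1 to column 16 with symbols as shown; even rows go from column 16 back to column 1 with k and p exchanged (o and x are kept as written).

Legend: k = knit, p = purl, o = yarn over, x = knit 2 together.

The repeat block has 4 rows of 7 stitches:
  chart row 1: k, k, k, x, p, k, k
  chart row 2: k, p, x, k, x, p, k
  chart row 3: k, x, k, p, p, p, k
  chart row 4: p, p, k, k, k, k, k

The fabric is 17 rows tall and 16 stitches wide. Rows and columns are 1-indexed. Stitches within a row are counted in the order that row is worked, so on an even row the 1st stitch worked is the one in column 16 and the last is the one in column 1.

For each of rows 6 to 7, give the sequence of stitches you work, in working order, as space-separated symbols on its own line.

Row 6: chart row 2, WS - tiled (columns 1-16): k p x k x p k k p x k x p k k p; work from column 16 back to 1 with k<->p swapped.
Row 7: chart row 3, RS - tile across columns 1-16 and work as-is.

Rows as worked:
k p p k x p x k p p k x p x k p
k x k p p p k k x k p p p k k x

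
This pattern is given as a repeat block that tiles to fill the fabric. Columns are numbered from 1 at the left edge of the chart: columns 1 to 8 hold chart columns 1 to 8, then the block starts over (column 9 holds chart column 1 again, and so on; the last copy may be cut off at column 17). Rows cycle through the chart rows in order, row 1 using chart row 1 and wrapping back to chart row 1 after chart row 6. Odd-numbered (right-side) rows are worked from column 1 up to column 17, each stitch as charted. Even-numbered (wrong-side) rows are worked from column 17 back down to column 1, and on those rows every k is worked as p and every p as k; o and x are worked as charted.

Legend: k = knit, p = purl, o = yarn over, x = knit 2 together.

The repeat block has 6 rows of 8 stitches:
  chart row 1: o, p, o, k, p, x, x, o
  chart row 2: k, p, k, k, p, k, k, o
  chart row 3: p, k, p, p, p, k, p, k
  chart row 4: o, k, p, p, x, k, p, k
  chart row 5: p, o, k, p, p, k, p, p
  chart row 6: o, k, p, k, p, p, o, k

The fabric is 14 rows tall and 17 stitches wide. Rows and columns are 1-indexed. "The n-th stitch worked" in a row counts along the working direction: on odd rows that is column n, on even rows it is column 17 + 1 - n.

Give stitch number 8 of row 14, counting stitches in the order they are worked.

For row 14: chart row = ((14-1) mod 6) + 1 = 2; this is a WS (even) row.
Chart row 2 tiled across columns 1-17: k p k k p k k o k p k k p k k o k
Wrong side: read the tiled row from column 17 down to 1 and exchange k with p (leave o, x).
Row 14 as worked: p o p p k p p k p o p p k p p k p
The 8th stitch worked is k.

Stitch:
k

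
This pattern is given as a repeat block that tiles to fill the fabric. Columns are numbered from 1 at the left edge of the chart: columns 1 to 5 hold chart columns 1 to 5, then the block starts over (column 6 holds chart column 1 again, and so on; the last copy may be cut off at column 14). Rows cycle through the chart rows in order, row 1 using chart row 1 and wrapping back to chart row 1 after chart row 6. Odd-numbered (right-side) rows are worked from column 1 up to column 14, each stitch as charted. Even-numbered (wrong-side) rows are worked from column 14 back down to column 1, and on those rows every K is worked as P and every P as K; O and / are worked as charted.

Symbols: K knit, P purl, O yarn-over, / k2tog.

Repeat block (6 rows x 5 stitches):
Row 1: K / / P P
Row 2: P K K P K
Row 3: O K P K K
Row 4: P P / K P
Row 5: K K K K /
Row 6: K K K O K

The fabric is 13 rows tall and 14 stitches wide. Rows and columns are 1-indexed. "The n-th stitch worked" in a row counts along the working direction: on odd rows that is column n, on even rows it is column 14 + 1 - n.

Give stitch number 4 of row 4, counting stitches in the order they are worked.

Stitch:
K

Derivation:
Row 4 uses chart row ((4-1) mod 6)+1 = 4. Row 4 is even, so WS.
Chart row 4 tiled across columns 1-14: P P / K P P P / K P P P / K
WS: work from column 14 back to column 1 (reverse the tiled row), swapping K<->P (O and / unchanged).
Row 4 as worked: P / K K K P / K K K P / K K
Stitch 4 in working order -> K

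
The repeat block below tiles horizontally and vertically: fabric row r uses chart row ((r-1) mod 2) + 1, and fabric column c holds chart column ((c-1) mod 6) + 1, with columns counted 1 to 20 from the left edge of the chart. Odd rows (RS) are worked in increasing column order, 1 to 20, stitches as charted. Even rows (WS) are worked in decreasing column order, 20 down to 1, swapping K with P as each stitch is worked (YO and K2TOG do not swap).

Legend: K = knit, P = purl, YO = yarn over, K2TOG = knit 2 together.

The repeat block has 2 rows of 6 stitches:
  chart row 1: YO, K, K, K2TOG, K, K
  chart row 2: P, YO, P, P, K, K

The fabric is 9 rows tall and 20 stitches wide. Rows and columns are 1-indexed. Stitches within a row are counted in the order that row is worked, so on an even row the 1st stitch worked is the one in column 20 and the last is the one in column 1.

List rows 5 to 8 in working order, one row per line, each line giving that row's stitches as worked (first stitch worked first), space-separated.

Result:
YO K K K2TOG K K YO K K K2TOG K K YO K K K2TOG K K YO K
YO K P P K K YO K P P K K YO K P P K K YO K
YO K K K2TOG K K YO K K K2TOG K K YO K K K2TOG K K YO K
YO K P P K K YO K P P K K YO K P P K K YO K

Derivation:
Row 5: chart row 1, RS - tile across columns 1-20 and work as-is.
Row 6: chart row 2, WS - tiled (columns 1-20): P YO P P K K P YO P P K K P YO P P K K P YO; work from column 20 back to 1 with K<->P swapped.
Row 7: chart row 1, RS - tile across columns 1-20 and work as-is.
Row 8: chart row 2, WS - tiled (columns 1-20): P YO P P K K P YO P P K K P YO P P K K P YO; work from column 20 back to 1 with K<->P swapped.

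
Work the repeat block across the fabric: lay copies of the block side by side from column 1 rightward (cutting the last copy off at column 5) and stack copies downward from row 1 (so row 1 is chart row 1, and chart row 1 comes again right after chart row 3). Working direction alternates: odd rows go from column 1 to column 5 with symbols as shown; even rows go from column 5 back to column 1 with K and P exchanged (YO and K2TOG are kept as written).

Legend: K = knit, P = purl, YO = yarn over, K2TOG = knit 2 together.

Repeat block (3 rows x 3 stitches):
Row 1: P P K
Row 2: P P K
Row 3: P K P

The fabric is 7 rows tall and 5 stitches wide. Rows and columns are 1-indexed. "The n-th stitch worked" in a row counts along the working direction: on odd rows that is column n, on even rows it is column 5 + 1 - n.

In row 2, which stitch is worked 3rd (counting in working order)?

Row 2: (2-1) mod 3 = 1, so use chart row 2. Even row -> WS.
Chart row 2 tiled across columns 1-5: P P K P P
WS row: flip the tiled sequence (start at column 5) and apply K<->P; YO and K2TOG stay.
Row 2 as worked: K K P K K
Stitch 3 in working order -> P

Result:
P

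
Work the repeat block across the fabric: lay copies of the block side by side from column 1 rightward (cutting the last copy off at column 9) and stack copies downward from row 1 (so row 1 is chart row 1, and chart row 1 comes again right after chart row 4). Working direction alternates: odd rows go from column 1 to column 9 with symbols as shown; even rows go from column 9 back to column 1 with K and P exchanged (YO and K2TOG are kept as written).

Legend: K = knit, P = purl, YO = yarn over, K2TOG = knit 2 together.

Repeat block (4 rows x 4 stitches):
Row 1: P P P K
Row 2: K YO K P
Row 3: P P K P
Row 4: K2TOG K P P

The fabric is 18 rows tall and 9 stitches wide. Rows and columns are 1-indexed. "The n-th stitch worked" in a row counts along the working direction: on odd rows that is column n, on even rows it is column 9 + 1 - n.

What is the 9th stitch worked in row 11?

Row 11 uses chart row ((11-1) mod 4)+1 = 3. Row 11 is odd, so RS.
Chart row 3 tiled across columns 1-9: P P K P P P K P P
RS: work column 1 to column 9, symbols as charted — the tiled row is the row as worked.
Stitch 9 in working order -> P

== STITCH ==
P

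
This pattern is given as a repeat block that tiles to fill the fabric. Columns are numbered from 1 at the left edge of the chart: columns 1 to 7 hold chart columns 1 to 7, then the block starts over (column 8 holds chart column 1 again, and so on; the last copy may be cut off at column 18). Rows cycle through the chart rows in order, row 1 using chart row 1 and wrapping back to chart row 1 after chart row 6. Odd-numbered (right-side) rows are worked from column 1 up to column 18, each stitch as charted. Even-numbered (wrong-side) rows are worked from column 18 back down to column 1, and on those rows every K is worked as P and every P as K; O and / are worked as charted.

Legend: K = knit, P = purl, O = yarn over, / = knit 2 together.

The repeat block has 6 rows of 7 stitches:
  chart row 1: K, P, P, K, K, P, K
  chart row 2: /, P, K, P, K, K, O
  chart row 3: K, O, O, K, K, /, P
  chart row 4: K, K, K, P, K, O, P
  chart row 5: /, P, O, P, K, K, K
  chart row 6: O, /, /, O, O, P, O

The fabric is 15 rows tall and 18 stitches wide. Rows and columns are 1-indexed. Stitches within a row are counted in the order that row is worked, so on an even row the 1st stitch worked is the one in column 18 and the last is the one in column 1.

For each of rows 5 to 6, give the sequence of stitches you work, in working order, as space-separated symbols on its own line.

Row 5: chart row 5, RS - tile across columns 1-18 and work as-is.
Row 6: chart row 6, WS - tiled (columns 1-18): O / / O O P O O / / O O P O O / / O; work from column 18 back to 1 with K<->P swapped.

Result:
/ P O P K K K / P O P K K K / P O P
O / / O O K O O / / O O K O O / / O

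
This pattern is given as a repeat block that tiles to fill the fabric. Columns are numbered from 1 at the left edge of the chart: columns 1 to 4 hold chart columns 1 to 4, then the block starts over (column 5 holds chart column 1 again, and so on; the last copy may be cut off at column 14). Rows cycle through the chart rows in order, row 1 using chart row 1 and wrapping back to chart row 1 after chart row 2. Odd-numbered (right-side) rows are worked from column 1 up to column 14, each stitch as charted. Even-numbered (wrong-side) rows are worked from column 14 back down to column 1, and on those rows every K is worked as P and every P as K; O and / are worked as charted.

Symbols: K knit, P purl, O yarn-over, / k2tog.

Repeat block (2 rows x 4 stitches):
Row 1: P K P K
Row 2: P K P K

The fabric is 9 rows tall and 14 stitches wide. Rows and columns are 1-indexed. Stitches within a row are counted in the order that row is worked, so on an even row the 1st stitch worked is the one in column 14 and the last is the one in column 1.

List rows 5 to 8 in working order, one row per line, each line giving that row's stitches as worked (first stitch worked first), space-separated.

Row 5: chart row 1, RS - tile across columns 1-14 and work as-is.
Row 6: chart row 2, WS - tiled (columns 1-14): P K P K P K P K P K P K P K; work from column 14 back to 1 with K<->P swapped.
Row 7: chart row 1, RS - tile across columns 1-14 and work as-is.
Row 8: chart row 2, WS - tiled (columns 1-14): P K P K P K P K P K P K P K; work from column 14 back to 1 with K<->P swapped.

== ROWS AS WORKED ==
P K P K P K P K P K P K P K
P K P K P K P K P K P K P K
P K P K P K P K P K P K P K
P K P K P K P K P K P K P K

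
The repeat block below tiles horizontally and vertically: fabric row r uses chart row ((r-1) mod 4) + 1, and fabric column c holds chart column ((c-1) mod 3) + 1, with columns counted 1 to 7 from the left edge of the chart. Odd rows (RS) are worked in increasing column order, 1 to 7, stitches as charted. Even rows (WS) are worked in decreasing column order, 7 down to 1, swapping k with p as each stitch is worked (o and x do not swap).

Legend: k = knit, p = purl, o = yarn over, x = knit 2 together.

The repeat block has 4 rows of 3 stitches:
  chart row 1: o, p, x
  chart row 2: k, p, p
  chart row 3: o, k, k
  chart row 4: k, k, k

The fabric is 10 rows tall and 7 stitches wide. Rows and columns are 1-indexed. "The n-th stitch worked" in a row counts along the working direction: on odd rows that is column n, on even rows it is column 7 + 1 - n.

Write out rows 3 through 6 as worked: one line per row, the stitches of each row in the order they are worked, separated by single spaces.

== ROWS AS WORKED ==
o k k o k k o
p p p p p p p
o p x o p x o
p k k p k k p

Derivation:
Row 3: chart row 3, RS - tile across columns 1-7 and work as-is.
Row 4: chart row 4, WS - tiled (columns 1-7): k k k k k k k; work from column 7 back to 1 with k<->p swapped.
Row 5: chart row 1, RS - tile across columns 1-7 and work as-is.
Row 6: chart row 2, WS - tiled (columns 1-7): k p p k p p k; work from column 7 back to 1 with k<->p swapped.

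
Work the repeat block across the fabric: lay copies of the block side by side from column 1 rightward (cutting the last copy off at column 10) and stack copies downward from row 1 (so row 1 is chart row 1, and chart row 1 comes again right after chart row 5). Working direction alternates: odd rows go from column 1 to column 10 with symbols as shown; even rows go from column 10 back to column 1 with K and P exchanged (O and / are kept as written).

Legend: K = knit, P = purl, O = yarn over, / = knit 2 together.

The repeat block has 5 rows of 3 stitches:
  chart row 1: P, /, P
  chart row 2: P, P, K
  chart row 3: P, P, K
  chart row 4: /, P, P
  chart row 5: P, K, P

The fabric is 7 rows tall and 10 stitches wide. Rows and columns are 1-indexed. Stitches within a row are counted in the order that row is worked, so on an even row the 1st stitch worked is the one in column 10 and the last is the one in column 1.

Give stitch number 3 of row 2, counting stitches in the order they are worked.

Row 2 uses chart row ((2-1) mod 5)+1 = 2. Row 2 is even, so WS.
Chart row 2 tiled across columns 1-10: P P K P P K P P K P
Wrong side: read the tiled row from column 10 down to 1 and exchange K with P (leave O, /).
Row 2 as worked: K P K K P K K P K K
The 3rd stitch worked is K.

Stitch:
K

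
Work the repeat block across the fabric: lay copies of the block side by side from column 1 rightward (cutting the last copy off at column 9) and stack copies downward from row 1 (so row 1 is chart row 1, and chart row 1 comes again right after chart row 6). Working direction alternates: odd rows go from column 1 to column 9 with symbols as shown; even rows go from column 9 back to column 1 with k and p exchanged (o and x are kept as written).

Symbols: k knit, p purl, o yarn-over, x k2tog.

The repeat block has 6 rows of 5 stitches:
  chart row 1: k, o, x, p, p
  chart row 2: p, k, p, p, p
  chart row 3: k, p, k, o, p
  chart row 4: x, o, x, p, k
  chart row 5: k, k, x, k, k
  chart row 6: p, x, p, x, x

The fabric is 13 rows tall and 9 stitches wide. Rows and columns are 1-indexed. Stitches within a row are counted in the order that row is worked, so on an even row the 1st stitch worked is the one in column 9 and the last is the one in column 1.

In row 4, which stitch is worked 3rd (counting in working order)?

Stitch:
o

Derivation:
Row 4: (4-1) mod 6 = 3, so use chart row 4. Even row -> WS.
Chart row 4 tiled across columns 1-9: x o x p k x o x p
WS row: flip the tiled sequence (start at column 9) and apply k<->p; o and x stay.
Row 4 as worked: k x o x p k x o x
Stitch 3 in working order -> o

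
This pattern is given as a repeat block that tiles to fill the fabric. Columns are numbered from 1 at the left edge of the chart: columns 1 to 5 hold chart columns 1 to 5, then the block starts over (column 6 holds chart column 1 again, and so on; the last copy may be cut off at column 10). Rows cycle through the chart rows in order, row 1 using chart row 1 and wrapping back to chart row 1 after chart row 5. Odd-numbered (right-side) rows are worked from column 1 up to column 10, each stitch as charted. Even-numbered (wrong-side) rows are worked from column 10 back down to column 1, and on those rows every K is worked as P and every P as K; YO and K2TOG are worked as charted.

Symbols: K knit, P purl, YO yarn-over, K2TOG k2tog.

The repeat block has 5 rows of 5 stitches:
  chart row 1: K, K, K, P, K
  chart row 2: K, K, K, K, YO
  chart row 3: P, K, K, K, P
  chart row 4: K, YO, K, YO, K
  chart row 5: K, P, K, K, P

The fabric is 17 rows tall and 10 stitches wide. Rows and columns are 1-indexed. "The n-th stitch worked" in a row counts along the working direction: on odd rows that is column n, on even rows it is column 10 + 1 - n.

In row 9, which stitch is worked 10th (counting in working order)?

Row 9: (9-1) mod 5 = 3, so use chart row 4. Odd row -> RS.
Chart row 4 tiled across columns 1-10: K YO K YO K K YO K YO K
Right side: take the tiled row as-is (worked left to right from column 1).
Counting 10 along the worked row gives K.

== STITCH ==
K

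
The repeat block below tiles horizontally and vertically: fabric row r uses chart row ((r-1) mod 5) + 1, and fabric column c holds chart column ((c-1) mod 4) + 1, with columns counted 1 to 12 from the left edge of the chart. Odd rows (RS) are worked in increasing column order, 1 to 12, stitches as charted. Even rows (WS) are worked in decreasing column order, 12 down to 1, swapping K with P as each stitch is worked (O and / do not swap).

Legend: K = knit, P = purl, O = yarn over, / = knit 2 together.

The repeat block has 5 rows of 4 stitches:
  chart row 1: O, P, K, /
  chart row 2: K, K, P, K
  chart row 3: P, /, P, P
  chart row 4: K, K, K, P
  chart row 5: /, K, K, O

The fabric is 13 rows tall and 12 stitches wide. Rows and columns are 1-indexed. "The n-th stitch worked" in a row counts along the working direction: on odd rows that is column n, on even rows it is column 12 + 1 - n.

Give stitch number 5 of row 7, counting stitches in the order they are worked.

For row 7: chart row = ((7-1) mod 5) + 1 = 2; this is a RS (odd) row.
Chart row 2 tiled across columns 1-12: K K P K K K P K K K P K
Right side: take the tiled row as-is (worked left to right from column 1).
Stitch 5 in working order -> K

Result:
K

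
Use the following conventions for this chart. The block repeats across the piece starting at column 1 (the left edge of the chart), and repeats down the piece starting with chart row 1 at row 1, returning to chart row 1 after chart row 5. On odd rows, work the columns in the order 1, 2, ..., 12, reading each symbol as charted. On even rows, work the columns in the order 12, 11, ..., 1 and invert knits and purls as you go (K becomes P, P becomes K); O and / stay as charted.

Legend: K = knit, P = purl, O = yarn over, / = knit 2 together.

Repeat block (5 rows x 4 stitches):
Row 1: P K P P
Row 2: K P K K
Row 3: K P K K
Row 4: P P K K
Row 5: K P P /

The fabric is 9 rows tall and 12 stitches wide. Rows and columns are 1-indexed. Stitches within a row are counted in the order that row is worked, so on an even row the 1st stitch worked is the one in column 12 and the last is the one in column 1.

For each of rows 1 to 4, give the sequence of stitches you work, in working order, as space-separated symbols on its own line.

Result:
P K P P P K P P P K P P
P P K P P P K P P P K P
K P K K K P K K K P K K
P P K K P P K K P P K K

Derivation:
Row 1: chart row 1, RS - tile across columns 1-12 and work as-is.
Row 2: chart row 2, WS - tiled (columns 1-12): K P K K K P K K K P K K; work from column 12 back to 1 with K<->P swapped.
Row 3: chart row 3, RS - tile across columns 1-12 and work as-is.
Row 4: chart row 4, WS - tiled (columns 1-12): P P K K P P K K P P K K; work from column 12 back to 1 with K<->P swapped.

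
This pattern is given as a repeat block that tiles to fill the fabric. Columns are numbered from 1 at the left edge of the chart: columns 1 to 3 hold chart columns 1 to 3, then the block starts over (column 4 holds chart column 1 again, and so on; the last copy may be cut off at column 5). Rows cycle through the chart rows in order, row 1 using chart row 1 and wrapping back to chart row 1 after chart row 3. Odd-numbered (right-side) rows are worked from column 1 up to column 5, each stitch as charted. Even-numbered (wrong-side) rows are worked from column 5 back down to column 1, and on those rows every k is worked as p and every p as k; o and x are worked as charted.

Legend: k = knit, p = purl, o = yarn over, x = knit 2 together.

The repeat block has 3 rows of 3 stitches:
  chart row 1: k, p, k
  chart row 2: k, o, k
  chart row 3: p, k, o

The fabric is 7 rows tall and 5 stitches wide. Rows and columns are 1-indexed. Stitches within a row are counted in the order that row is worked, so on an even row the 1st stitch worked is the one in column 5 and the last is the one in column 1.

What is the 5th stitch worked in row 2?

Result:
p

Derivation:
Row 2 uses chart row ((2-1) mod 3)+1 = 2. Row 2 is even, so WS.
Chart row 2 tiled across columns 1-5: k o k k o
Wrong side: read the tiled row from column 5 down to 1 and exchange k with p (leave o, x).
Row 2 as worked: o p p o p
Counting 5 along the worked row gives p.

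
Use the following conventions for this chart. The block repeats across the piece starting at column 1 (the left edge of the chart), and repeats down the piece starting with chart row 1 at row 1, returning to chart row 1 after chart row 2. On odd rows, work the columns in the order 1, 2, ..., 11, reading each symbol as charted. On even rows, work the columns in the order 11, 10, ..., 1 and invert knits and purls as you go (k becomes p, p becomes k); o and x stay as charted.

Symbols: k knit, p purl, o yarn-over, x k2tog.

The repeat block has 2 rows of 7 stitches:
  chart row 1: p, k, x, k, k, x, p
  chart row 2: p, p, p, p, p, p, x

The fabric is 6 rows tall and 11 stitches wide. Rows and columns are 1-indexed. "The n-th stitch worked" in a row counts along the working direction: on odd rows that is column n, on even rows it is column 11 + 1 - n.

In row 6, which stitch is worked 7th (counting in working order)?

Row 6: (6-1) mod 2 = 1, so use chart row 2. Even row -> WS.
Chart row 2 tiled across columns 1-11: p p p p p p x p p p p
WS: work from column 11 back to column 1 (reverse the tiled row), swapping k<->p (o and x unchanged).
Row 6 as worked: k k k k x k k k k k k
The 7th stitch worked is k.

Stitch:
k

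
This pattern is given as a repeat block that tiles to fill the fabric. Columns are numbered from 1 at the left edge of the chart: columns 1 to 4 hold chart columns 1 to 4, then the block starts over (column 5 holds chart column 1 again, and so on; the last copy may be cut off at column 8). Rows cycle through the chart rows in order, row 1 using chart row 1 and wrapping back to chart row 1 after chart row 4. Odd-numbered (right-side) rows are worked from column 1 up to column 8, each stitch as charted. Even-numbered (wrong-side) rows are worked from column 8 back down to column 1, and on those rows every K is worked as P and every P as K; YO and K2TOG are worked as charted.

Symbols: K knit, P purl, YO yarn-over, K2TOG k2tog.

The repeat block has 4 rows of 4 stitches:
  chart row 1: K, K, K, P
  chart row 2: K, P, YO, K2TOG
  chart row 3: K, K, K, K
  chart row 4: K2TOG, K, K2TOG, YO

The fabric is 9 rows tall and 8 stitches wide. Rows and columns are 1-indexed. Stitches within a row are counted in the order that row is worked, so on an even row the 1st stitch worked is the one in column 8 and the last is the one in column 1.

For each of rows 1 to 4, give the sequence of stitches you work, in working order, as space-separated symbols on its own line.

Result:
K K K P K K K P
K2TOG YO K P K2TOG YO K P
K K K K K K K K
YO K2TOG P K2TOG YO K2TOG P K2TOG

Derivation:
Row 1: chart row 1, RS - tile across columns 1-8 and work as-is.
Row 2: chart row 2, WS - tiled (columns 1-8): K P YO K2TOG K P YO K2TOG; work from column 8 back to 1 with K<->P swapped.
Row 3: chart row 3, RS - tile across columns 1-8 and work as-is.
Row 4: chart row 4, WS - tiled (columns 1-8): K2TOG K K2TOG YO K2TOG K K2TOG YO; work from column 8 back to 1 with K<->P swapped.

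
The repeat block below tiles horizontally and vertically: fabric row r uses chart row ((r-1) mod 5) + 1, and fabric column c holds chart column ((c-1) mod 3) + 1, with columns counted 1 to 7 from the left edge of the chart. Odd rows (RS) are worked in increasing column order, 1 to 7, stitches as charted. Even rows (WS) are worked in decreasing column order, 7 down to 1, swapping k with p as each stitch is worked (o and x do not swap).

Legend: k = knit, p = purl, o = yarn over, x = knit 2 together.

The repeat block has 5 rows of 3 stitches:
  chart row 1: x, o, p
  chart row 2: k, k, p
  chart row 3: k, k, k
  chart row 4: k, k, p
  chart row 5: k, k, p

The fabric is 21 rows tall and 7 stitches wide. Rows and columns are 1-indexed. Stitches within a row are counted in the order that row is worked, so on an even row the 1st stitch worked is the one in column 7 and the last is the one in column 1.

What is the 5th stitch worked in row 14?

== STITCH ==
k

Derivation:
Row 14: (14-1) mod 5 = 3, so use chart row 4. Even row -> WS.
Chart row 4 tiled across columns 1-7: k k p k k p k
WS: work from column 7 back to column 1 (reverse the tiled row), swapping k<->p (o and x unchanged).
Row 14 as worked: p k p p k p p
Counting 5 along the worked row gives k.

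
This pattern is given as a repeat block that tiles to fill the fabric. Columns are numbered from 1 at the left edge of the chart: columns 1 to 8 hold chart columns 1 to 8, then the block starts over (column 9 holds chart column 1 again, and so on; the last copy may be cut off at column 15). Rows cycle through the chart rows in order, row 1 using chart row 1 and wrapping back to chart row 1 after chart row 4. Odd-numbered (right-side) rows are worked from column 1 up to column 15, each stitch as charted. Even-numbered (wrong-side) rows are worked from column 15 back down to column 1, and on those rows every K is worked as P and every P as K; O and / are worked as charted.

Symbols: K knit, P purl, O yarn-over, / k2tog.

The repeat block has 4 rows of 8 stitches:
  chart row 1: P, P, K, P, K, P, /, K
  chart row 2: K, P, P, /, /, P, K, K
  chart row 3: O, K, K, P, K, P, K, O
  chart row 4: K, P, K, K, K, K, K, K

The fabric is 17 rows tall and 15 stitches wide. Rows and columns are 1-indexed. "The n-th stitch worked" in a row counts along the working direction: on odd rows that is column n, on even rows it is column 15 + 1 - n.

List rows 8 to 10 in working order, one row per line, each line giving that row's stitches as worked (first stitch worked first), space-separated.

Row 8: chart row 4, WS - tiled (columns 1-15): K P K K K K K K K P K K K K K; work from column 15 back to 1 with K<->P swapped.
Row 9: chart row 1, RS - tile across columns 1-15 and work as-is.
Row 10: chart row 2, WS - tiled (columns 1-15): K P P / / P K K K P P / / P K; work from column 15 back to 1 with K<->P swapped.

Result:
P P P P P K P P P P P P P K P
P P K P K P / K P P K P K P /
P K / / K K P P P K / / K K P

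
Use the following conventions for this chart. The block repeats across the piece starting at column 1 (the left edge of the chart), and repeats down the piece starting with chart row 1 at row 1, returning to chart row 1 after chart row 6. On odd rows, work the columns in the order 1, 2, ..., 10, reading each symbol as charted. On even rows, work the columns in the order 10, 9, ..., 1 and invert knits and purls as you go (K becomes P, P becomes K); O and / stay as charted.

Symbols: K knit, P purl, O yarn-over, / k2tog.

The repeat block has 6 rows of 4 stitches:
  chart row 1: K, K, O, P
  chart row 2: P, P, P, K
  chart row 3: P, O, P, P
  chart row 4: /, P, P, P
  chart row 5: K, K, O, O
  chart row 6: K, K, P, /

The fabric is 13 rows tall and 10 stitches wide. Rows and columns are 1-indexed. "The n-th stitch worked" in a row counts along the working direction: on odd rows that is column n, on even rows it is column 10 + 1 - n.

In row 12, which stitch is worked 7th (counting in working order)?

== STITCH ==
/

Derivation:
For row 12: chart row = ((12-1) mod 6) + 1 = 6; this is a WS (even) row.
Chart row 6 tiled across columns 1-10: K K P / K K P / K K
WS: work from column 10 back to column 1 (reverse the tiled row), swapping K<->P (O and / unchanged).
Row 12 as worked: P P / K P P / K P P
Stitch 7 in working order -> /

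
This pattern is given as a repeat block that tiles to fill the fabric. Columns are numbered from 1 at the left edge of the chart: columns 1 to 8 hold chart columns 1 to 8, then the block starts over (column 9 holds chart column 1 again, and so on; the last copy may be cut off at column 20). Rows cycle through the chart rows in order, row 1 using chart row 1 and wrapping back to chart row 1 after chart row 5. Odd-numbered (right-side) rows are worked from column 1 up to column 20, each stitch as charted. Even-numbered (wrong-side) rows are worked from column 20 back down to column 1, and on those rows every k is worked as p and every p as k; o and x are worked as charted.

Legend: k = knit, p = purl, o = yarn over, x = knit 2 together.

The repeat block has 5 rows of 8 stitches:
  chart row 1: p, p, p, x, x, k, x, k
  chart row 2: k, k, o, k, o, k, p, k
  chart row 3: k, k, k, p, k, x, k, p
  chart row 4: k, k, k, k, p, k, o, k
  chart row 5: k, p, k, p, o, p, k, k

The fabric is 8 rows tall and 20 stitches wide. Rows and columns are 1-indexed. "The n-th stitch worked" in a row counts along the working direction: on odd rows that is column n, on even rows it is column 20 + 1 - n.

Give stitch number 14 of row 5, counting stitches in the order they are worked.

Row 5 uses chart row ((5-1) mod 5)+1 = 5. Row 5 is odd, so RS.
Chart row 5 tiled across columns 1-20: k p k p o p k k k p k p o p k k k p k p
Right side: take the tiled row as-is (worked left to right from column 1).
Stitch 14 in working order -> p

Result:
p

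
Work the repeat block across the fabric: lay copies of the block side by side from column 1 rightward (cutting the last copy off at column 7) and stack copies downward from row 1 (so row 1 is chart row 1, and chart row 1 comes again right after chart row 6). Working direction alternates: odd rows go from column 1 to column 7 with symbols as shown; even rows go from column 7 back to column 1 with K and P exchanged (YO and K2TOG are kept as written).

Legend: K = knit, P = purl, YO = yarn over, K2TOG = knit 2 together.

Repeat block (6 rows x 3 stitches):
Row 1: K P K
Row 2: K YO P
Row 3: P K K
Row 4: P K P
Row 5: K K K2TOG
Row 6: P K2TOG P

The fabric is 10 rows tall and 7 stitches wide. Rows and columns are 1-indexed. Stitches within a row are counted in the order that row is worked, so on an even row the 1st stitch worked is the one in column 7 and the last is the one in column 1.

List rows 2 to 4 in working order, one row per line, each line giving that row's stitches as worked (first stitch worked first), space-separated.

Row 2: chart row 2, WS - tiled (columns 1-7): K YO P K YO P K; work from column 7 back to 1 with K<->P swapped.
Row 3: chart row 3, RS - tile across columns 1-7 and work as-is.
Row 4: chart row 4, WS - tiled (columns 1-7): P K P P K P P; work from column 7 back to 1 with K<->P swapped.

== ROWS AS WORKED ==
P K YO P K YO P
P K K P K K P
K K P K K P K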